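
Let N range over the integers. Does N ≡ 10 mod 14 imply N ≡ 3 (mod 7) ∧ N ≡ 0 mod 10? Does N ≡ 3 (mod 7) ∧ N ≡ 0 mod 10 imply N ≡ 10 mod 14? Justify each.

(⇒) fails; (⇐) holds.

Converse. If N ≡ 3 (mod 7) and N ≡ 0 (mod 10), then by the Chinese remainder theorem N ≡ 10 (mod 70). Since 10 ≡ 10 (mod 14) and 14 ∣ 70, we get N ≡ 10 (mod 14).

Forward direction. This fails: N = 66 gives 66 ≡ 10 (mod 14) but 66 ≡ 6 (mod 10), so the conjunction on the right does not hold.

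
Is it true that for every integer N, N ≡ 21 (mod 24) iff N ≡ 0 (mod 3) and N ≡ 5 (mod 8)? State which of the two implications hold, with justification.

Both implications hold.

[⇐] If N ≡ 0 (mod 3) and N ≡ 5 (mod 8), then by the Chinese remainder theorem N ≡ 21 (mod 24). This is exactly N ≡ 21 (mod 24).

[⇒] Suppose N ≡ 21 (mod 24); write N = 24j + 21. Since 3 ∣ 24, reducing mod 3 gives N ≡ 21 ≡ 0 (mod 3); since 8 ∣ 24, reducing mod 8 gives N ≡ 21 ≡ 5 (mod 8).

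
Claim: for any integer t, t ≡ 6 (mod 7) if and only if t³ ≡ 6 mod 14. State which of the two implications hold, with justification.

Both directions fail.

(⟹) This fails: take t = 13. Then 13 ≡ 6 (mod 7), but 13³ = 2197 ≡ 13 (mod 14), not 6.

(⟸) This fails: take t = 10. Then 10³ = 1000 ≡ 6 (mod 14), yet 10 ≡ 3 (mod 7), not 6.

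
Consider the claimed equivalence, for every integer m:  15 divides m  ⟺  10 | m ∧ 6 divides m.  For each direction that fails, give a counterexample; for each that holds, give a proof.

Only the reverse direction holds.

(⟹) This fails: take m = 15. Certainly 15 ∣ 15, but 10 ∤ 15.

(⟸) Suppose 10 ∣ m and 6 ∣ m. Any common multiple of 10 and 6 is a multiple of their lcm; here lcm(10, 6) = 10·6/gcd(10, 6) = 60/2 = 30, so 30 ∣ m. Since 15 ∣ 30, it follows that 15 ∣ m.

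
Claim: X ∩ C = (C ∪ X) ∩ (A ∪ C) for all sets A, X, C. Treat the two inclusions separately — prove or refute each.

The sets are not equal: only the forward inclusion holds.

Forward inclusion. Let x ∈ X ∩ C. Then either x ∈ X ∩ C and x ∉ A; or x ∈ A ∩ X ∩ C. In each case x ∈ (C ∪ X) ∩ (A ∪ C), so X ∩ C ⊆ (C ∪ X) ∩ (A ∪ C).

Reverse inclusion. This inclusion fails. Take A = {1}, X = {1}, C = ∅; then 1 ∈ (C ∪ X) ∩ (A ∪ C) but 1 ∉ X ∩ C.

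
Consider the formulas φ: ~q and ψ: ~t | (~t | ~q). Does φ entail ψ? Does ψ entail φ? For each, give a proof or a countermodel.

(⇐) This fails. Under q = T, t = F, the left side is false but the right side is true.

(⇒) Assume the antecedent. If q is true, the antecedent cannot hold. If q is false, ~t | (~t | ~q) reduces to true regardless of the other variables. Either way ~t | (~t | ~q) holds.

The forward direction holds; the converse fails.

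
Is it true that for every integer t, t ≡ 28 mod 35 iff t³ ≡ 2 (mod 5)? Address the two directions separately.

The forward direction holds; the converse fails.

(←) This fails: take t = 3. Then 3³ = 27 ≡ 2 (mod 5), yet 3 ≡ 3 (mod 35), not 28.

(→) Suppose t ≡ 28 (mod 35). Then t³ ≡ 28³ = 21952 (mod 35), and since 5 ∣ 35, also t³ ≡ 2 (mod 5).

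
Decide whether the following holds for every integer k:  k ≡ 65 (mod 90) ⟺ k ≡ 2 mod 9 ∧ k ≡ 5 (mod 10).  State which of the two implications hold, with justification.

The biconditional holds.

(⇐) If k ≡ 2 (mod 9) and k ≡ 5 (mod 10), then by the Chinese remainder theorem k ≡ 65 (mod 90). This is exactly k ≡ 65 (mod 90).

(⇒) Suppose k ≡ 65 (mod 90); write k = 90j + 65. Since 9 ∣ 90, reducing mod 9 gives k ≡ 65 ≡ 2 (mod 9); since 10 ∣ 90, reducing mod 10 gives k ≡ 65 ≡ 5 (mod 10).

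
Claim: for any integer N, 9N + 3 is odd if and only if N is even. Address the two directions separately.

(⇐) Suppose N is even; write N = 2j. Then 9N + 3 = 9·(2j) + 3 = 2·9j + 3, which is odd.

(⇒) Suppose 9N + 3 is odd. Since 9 is odd, 9N and N have the same parity, so 9N + 3 ≡ N + 3 (mod 2). As 3 is odd, 9N + 3 is odd exactly when N is even. Thus N is even.

Equivalent; both directions hold.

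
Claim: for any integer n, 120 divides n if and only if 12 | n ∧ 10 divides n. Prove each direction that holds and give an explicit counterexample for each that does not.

(⟹) If 120 ∣ n, write n = 120q. Since 120 = 10·12, n = 12·(10q), so 12 ∣ n; and since 120 = 12·10, n = 10·(12q), so 10 ∣ n.

(⟸) This fails: take n = 60. Both 12 ∣ 60 and 10 ∣ 60, yet 60 is not a multiple of 120 (since 60 = 0·120 + 60), so 120 ∤ 60.

The forward direction holds; the converse fails.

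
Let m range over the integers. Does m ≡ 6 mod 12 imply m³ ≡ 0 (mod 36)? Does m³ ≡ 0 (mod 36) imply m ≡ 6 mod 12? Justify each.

(⇒) holds; (⇐) fails.

(⇐) This fails: take m = 0. Then 0³ = 0 ≡ 0 (mod 36), yet 0 ≡ 0 (mod 12), not 6.

(⇒) Suppose m ≡ 6 (mod 12). Working modulo 36, m ∈ {6, 18, 30}; for each such r, r³ ≡ 0 (mod 36).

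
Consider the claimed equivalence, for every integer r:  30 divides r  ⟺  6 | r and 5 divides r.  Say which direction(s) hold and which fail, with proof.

Converse. Suppose 6 ∣ r and 5 ∣ r. Any common multiple of 6 and 5 is a multiple of their lcm; here gcd(6, 5) = 1, so lcm(6, 5) = 6·5 = 30, so 30 ∣ r.

Forward direction. If 30 ∣ r, write r = 30q. Since 30 = 5·6, r = 6·(5q), so 6 ∣ r; and since 30 = 6·5, r = 5·(6q), so 5 ∣ r.

Both implications hold.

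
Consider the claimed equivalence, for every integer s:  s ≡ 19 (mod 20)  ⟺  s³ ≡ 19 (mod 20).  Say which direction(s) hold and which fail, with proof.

(⇒) Suppose s ≡ 19 (mod 20). Write s = 20j + 19. Then (20j + 19)³ = 8000j³ + 22800j² + 21660j + 6859 = 20(400j³ + 1140j² + 1083j + 342) + 19, so s³ ≡ 19 (mod 20).

(⇐) Conversely, suppose s³ ≡ 19 (mod 20). The only residue r in {0, …, 19} with r³ ≡ 19 (mod 20) is r = 19, so s ≡ 19 (mod 20).

The biconditional holds.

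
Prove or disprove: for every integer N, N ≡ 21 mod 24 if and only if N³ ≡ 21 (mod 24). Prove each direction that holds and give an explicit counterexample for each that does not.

[⇒] Suppose N ≡ 21 mod 24. Write N = 24j + 21. Then (24j + 21)³ = 13824j³ + 36288j² + 31752j + 9261 = 24(576j³ + 1512j² + 1323j + 385) + 21, so N³ ≡ 21 (mod 24).

[⇐] Conversely, suppose N³ ≡ 21 (mod 24). The only residue r in {0, …, 23} with r³ ≡ 21 (mod 24) is r = 21, so N ≡ 21 (mod 24).

Both implications hold.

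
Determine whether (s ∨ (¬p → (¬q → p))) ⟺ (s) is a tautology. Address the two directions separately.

Forward direction. This fails. Under p = T, q = F, s = F, the left side is true but the right side is false.

Converse. Assume the antecedent. If p is true, s ∨ (¬p → (¬q → p)) reduces to true regardless of the other variables. If p is false, the antecedent forces (p = F, q = F, s = T) or (p = F, q = T, s = T), and s ∨ (¬p → (¬q → p)) holds there. Either way s ∨ (¬p → (¬q → p)) holds.

Not equivalent: only (⇐) holds.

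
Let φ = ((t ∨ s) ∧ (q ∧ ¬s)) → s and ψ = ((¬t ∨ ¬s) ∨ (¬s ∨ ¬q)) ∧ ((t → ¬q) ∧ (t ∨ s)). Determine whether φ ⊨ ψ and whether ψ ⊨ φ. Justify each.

(⇒) fails; (⇐) holds.

(←) Assume the antecedent. If s is true, ((t ∨ s) ∧ (q ∧ ¬s)) → s reduces to true regardless of the other variables. If s is false, the antecedent forces (s = F, t = T, q = F), and ((t ∨ s) ∧ (q ∧ ¬s)) → s holds there. Either way ((t ∨ s) ∧ (q ∧ ¬s)) → s holds.

(→) This fails. Under s = F, t = F, q = F, the left side is true but the right side is false.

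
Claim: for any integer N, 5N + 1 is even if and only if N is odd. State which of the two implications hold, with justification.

Forward direction. Suppose 5N + 1 is even. Since 5 is odd, 5N and N have the same parity, so 5N + 1 ≡ N + 1 (mod 2). As 1 is odd, 5N + 1 is even exactly when N is odd. Thus N is odd.

Converse. Suppose N is odd; write N = 2j + 1. Then 5N + 1 = 5·(2j + 1) + 1 = 2·5j + 6, which is even.

The biconditional holds.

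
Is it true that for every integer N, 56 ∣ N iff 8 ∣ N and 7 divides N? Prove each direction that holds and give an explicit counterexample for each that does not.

Both implications hold.

(→) If 56 ∣ N, write N = 56q. Since 56 = 7·8, N = 8·(7q), so 8 ∣ N; and since 56 = 8·7, N = 7·(8q), so 7 ∣ N.

(←) Suppose 8 ∣ N and 7 ∣ N. Any common multiple of 8 and 7 is a multiple of their lcm; here gcd(8, 7) = 1, so lcm(8, 7) = 8·7 = 56, so 56 ∣ N.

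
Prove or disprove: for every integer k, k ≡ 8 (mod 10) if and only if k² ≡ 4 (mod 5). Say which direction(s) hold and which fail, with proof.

Not equivalent: only (⇒) holds.

(⟹) Suppose k ≡ 8 (mod 10). Then k² ≡ 8² = 64 (mod 10), and since 5 ∣ 10, also k² ≡ 4 (mod 5).

(⟸) This fails: take k = 2. Then 2² = 4 ≡ 4 (mod 5), yet 2 ≡ 2 (mod 10), not 8.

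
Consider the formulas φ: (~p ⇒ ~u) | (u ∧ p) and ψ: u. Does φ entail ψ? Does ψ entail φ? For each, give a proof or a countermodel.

[⇒] This fails. Under p = F, u = F, the left side is true but the right side is false.

[⇐] This fails. Under p = F, u = T, the left side is false but the right side is true.

Neither implication holds.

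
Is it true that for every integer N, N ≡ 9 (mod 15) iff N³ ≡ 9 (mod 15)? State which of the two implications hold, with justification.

The biconditional holds.

(←) Suppose N³ ≡ 9 (mod 15). The only residue r in {0, …, 14} with r³ ≡ 9 (mod 15) is r = 9, so N ≡ 9 (mod 15).

(→) Suppose N ≡ 9 (mod 15). Write N = 15j + 9. Then (15j + 9)³ = 3375j³ + 6075j² + 3645j + 729 = 15(225j³ + 405j² + 243j + 48) + 9, so N³ ≡ 9 (mod 15).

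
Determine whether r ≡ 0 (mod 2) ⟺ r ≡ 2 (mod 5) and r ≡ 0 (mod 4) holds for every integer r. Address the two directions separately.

[⇒] This fails: r = 0 gives 0 ≡ 0 (mod 2) but 0 ≡ 0 (mod 5), so the conjunction on the right does not hold.

[⇐] Conversely, if r ≡ 2 (mod 5) and r ≡ 0 (mod 4), then by the Chinese remainder theorem r ≡ 12 (mod 20). Since 12 ≡ 0 (mod 2) and 2 ∣ 20, we get r ≡ 0 (mod 2).

The forward direction fails; the converse holds.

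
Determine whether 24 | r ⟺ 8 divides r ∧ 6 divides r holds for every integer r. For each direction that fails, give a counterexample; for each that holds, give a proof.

(⟹) If 24 ∣ r, write r = 24q. Since 24 = 3·8, r = 8·(3q), so 8 ∣ r; and since 24 = 4·6, r = 6·(4q), so 6 ∣ r.

(⟸) Suppose 8 ∣ r and 6 ∣ r. Any common multiple of 8 and 6 is a multiple of their lcm; here lcm(8, 6) = 8·6/gcd(8, 6) = 48/2 = 24, so 24 ∣ r.

The biconditional holds.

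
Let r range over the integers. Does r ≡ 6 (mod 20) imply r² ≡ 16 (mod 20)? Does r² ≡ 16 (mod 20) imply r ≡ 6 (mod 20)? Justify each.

Only the forward direction holds.

Forward direction. Suppose r ≡ 6 (mod 20). Write r = 20j + 6. Then (20j + 6)² = 400j² + 240j + 36 = 20(20j² + 12j + 1) + 16, so r² ≡ 16 (mod 20).

Converse. This fails: take r = 4. Then 4² = 16 ≡ 16 (mod 20), yet 4 ≡ 4 (mod 20), not 6.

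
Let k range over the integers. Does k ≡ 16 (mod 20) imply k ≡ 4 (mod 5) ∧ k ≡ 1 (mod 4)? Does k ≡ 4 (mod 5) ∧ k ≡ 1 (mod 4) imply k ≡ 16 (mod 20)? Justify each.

(⇒) fails and (⇐) fails.

(⟹) This fails: k = 16 gives 16 ≡ 16 (mod 20) but 16 ≡ 1 (mod 5), so the conjunction on the right does not hold.

(⟸) This fails: k = 9 satisfies both congruences on the right (9 ≡ 4 mod 5 and 9 ≡ 1 mod 4) yet 9 ≡ 9 (mod 20), not 16.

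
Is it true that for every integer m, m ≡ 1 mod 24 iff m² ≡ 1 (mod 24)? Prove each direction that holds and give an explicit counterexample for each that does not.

(⟸) This fails: take m = 5. Then 5² = 25 ≡ 1 (mod 24), yet 5 ≡ 5 (mod 24), not 1.

(⟹) Suppose m ≡ 1 mod 24. Write m = 24j + 1. Then (24j + 1)² = 576j² + 48j + 1 = 24(24j² + 2j) + 1, so m² ≡ 1 (mod 24).

Only the forward implication holds.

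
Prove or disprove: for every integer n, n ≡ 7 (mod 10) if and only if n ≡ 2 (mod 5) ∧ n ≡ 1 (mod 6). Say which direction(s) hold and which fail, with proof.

Forward direction. This fails: n = 17 gives 17 ≡ 7 (mod 10) but 17 ≡ 5 (mod 6), so the conjunction on the right does not hold.

Converse. If n ≡ 2 (mod 5) and n ≡ 1 (mod 6), then by the Chinese remainder theorem n ≡ 7 (mod 30). Since 7 ≡ 7 (mod 10) and 10 ∣ 30, we get n ≡ 7 (mod 10).

Only the converse holds.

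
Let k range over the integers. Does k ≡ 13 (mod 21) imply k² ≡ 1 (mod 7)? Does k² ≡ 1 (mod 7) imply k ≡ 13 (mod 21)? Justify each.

[⇒] Suppose k ≡ 13 (mod 21). Then k² ≡ 13² = 169 (mod 21), and since 7 ∣ 21, also k² ≡ 1 (mod 7).

[⇐] This fails: take k = 1. Then 1² = 1 ≡ 1 (mod 7), yet 1 ≡ 1 (mod 21), not 13.

(⇒) holds; (⇐) fails.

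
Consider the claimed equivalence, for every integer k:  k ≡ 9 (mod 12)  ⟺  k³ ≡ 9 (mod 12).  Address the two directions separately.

(←) Suppose k³ ≡ 9 (mod 12). The only residue r in {0, …, 11} with r³ ≡ 9 (mod 12) is r = 9, so k ≡ 9 (mod 12).

(→) Suppose k ≡ 9 (mod 12). Write k = 12j + 9. Then (12j + 9)³ = 1728j³ + 3888j² + 2916j + 729 = 12(144j³ + 324j² + 243j + 60) + 9, so k³ ≡ 9 (mod 12).

Both directions hold.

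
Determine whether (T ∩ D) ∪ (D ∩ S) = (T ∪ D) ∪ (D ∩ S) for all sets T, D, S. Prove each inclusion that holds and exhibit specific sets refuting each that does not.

(⊇) This inclusion fails. Take T = {1}, D = ∅, S = ∅; then 1 ∈ (T ∪ D) ∪ (D ∩ S) but 1 ∉ (T ∩ D) ∪ (D ∩ S).

(⊆) Let x ∈ (T ∩ D) ∪ (D ∩ S). Then either x ∈ T ∩ D and x ∉ S; or x ∈ D ∩ S and x ∉ T; or x ∈ T ∩ D ∩ S. In each case x ∈ (T ∪ D) ∪ (D ∩ S), so (T ∩ D) ∪ (D ∩ S) ⊆ (T ∪ D) ∪ (D ∩ S).

Only the forward inclusion holds.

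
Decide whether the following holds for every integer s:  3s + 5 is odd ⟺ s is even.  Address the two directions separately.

The biconditional holds.

(→) Suppose 3s + 5 is odd. Since 3 is odd, 3s and s have the same parity, so 3s + 5 ≡ s + 5 (mod 2). As 5 is odd, 3s + 5 is odd exactly when s is even. Thus s is even.

(←) Conversely, suppose s is even; write s = 2j. Then 3s + 5 = 3·(2j) + 5 = 2·3j + 5, which is odd.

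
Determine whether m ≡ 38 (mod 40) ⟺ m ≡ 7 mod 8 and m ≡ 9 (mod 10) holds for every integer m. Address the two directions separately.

Both directions fail.

Forward direction. This fails: m = 38 gives 38 ≡ 38 (mod 40) but 38 ≡ 6 (mod 8), so the conjunction on the right does not hold.

Converse. This fails: m = 39 satisfies both congruences on the right (39 ≡ 7 mod 8 and 39 ≡ 9 mod 10) yet 39 ≡ 39 (mod 40), not 38.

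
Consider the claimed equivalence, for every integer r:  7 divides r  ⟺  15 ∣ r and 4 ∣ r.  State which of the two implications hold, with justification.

(⇒) fails and (⇐) fails.

[⇒] This fails: take r = 7. Certainly 7 ∣ 7, but 15 ∤ 7.

[⇐] This fails: take r = 60. Both 15 ∣ 60 and 4 ∣ 60, yet 60 is not a multiple of 7 (since 60 = 8·7 + 4), so 7 ∤ 60.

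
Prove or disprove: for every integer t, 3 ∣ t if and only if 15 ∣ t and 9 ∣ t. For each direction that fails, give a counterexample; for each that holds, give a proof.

Only the converse holds.

(⇒) This fails: take t = 3. Certainly 3 ∣ 3, but 15 ∤ 3.

(⇐) Suppose 15 ∣ t and 9 ∣ t. Any common multiple of 15 and 9 is a multiple of their lcm; here lcm(15, 9) = 15·9/gcd(15, 9) = 135/3 = 45, so 45 ∣ t. Since 3 ∣ 45, it follows that 3 ∣ t.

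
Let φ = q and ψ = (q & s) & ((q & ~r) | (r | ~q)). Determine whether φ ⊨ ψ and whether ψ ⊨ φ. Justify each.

[⇐] Assume the antecedent. If s is true, the antecedent forces (s = T, r = F, q = T) or (s = T, r = T, q = T), and q holds there. If s is false, the antecedent cannot hold. Either way q holds.

[⇒] This fails. Under s = F, r = F, q = T, the left side is true but the right side is false.

Not equivalent: only (⇐) holds.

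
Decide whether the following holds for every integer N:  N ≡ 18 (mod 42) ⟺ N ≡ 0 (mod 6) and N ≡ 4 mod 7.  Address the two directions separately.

[⇒] Suppose N ≡ 18 (mod 42); write N = 42j + 18. Since 6 ∣ 42, reducing mod 6 gives N ≡ 18 ≡ 0 (mod 6); since 7 ∣ 42, reducing mod 7 gives N ≡ 18 ≡ 4 (mod 7).

[⇐] Conversely, if N ≡ 0 (mod 6) and N ≡ 4 (mod 7), then by the Chinese remainder theorem N ≡ 18 (mod 42). This is exactly N ≡ 18 (mod 42).

Both implications hold.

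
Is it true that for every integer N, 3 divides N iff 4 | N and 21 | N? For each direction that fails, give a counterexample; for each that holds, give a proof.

(→) This fails: take N = 3. Certainly 3 ∣ 3, but 4 ∤ 3.

(←) Suppose 4 ∣ N and 21 ∣ N. Any common multiple of 4 and 21 is a multiple of their lcm; here gcd(4, 21) = 1, so lcm(4, 21) = 4·21 = 84, so 84 ∣ N. Since 3 ∣ 84, it follows that 3 ∣ N.

The forward direction fails; the converse holds.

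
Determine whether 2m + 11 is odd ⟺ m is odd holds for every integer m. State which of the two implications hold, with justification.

Only the converse holds.

(⇒) This fails: take m = 0. Then 2m + 11 = 11, which is odd, yet m = 0 is even, not odd.

(⇐) Suppose m is odd. Since 2 is even, 2m is even for every m, so 2m + 11 has the same parity as 11, which is odd. Hence 2m + 11 is odd.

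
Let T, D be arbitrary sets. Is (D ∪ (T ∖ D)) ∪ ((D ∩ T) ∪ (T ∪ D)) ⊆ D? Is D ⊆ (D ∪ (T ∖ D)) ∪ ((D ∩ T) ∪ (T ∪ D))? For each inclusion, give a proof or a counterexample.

(⊇) Let x ∈ D. Then either x ∈ D and x ∉ T; or x ∈ T ∩ D. In each case x ∈ (D ∪ (T ∖ D)) ∪ ((D ∩ T) ∪ (T ∪ D)), so D ⊆ (D ∪ (T ∖ D)) ∪ ((D ∩ T) ∪ (T ∪ D)).

(⊆) This inclusion fails. Take T = {1}, D = ∅; then 1 ∈ (D ∪ (T ∖ D)) ∪ ((D ∩ T) ∪ (T ∪ D)) but 1 ∉ D.

(⊆) fails; (⊇) holds.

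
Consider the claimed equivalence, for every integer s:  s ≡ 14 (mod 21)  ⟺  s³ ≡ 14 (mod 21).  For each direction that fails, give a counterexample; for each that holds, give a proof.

(→) Suppose s ≡ 14 (mod 21). Write s = 21j + 14. Then (21j + 14)³ = 9261j³ + 18522j² + 12348j + 2744 = 21(441j³ + 882j² + 588j + 130) + 14, so s³ ≡ 14 (mod 21).

(←) Conversely, suppose s³ ≡ 14 (mod 21). The only residue r in {0, …, 20} with r³ ≡ 14 (mod 21) is r = 14, so s ≡ 14 (mod 21).

Equivalent; both directions hold.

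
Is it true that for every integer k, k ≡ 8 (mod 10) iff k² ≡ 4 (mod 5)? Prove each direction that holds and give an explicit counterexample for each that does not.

Not equivalent: only (⇒) holds.

(⟹) Suppose k ≡ 8 (mod 10). Then k² ≡ 8² = 64 (mod 10), and since 5 ∣ 10, also k² ≡ 4 (mod 5).

(⟸) This fails: take k = 2. Then 2² = 4 ≡ 4 (mod 5), yet 2 ≡ 2 (mod 10), not 8.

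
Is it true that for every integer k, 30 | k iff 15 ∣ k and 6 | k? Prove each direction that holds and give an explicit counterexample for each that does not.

The biconditional holds.

(⟹) If 30 ∣ k, write k = 30q. Since 30 = 2·15, k = 15·(2q), so 15 ∣ k; and since 30 = 5·6, k = 6·(5q), so 6 ∣ k.

(⟸) Suppose 15 ∣ k and 6 ∣ k. Any common multiple of 15 and 6 is a multiple of their lcm; here lcm(15, 6) = 15·6/gcd(15, 6) = 90/3 = 30, so 30 ∣ k.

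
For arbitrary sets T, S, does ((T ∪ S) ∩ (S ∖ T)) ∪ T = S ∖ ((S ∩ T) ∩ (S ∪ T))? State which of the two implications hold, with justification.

The sets are not equal: only the reverse inclusion holds.

(⊇) Let x ∈ S ∖ ((S ∩ T) ∩ (S ∪ T)). Then x ∈ S and x ∉ T, from which x ∈ ((T ∪ S) ∩ (S ∖ T)) ∪ T.

(⊆) This inclusion fails. Take T = {1}, S = ∅; then 1 ∈ ((T ∪ S) ∩ (S ∖ T)) ∪ T but 1 ∉ S ∖ ((S ∩ T) ∩ (S ∪ T)).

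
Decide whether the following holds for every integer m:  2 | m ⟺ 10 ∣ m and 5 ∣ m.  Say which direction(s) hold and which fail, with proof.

(⇐) Suppose 10 ∣ m and 5 ∣ m. Any common multiple of 10 and 5 is a multiple of their lcm; here lcm(10, 5) = 10·5/gcd(10, 5) = 50/5 = 10, so 10 ∣ m. Since 2 ∣ 10, it follows that 2 ∣ m.

(⇒) This fails: take m = 2. Certainly 2 ∣ 2, but 10 ∤ 2.

(⇒) fails; (⇐) holds.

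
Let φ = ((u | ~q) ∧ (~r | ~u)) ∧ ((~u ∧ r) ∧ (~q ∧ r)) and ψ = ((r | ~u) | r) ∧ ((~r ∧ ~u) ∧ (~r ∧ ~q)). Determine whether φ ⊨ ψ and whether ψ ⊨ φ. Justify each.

(→) This fails. Under u = F, q = F, r = T, the left side is true but the right side is false.

(←) This fails. Under u = F, q = F, r = F, the left side is false but the right side is true.

Neither implication holds.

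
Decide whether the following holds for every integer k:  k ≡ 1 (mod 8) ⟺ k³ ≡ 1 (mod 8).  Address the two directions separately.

Converse. Suppose k³ ≡ 1 (mod 8). The only residue r in {0, …, 7} with r³ ≡ 1 (mod 8) is r = 1, so k ≡ 1 (mod 8).

Forward direction. Suppose k ≡ 1 (mod 8). Write k = 8j + 1. Then (8j + 1)³ = 512j³ + 192j² + 24j + 1 = 8(64j³ + 24j² + 3j) + 1, so k³ ≡ 1 (mod 8).

Both directions hold.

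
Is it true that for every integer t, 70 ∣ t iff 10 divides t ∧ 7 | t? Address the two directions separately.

Both directions hold; the statement is true.

(→) If 70 ∣ t, write t = 70q. Since 70 = 7·10, t = 10·(7q), so 10 ∣ t; and since 70 = 10·7, t = 7·(10q), so 7 ∣ t.

(←) Suppose 10 ∣ t and 7 ∣ t. Any common multiple of 10 and 7 is a multiple of their lcm; here gcd(10, 7) = 1, so lcm(10, 7) = 10·7 = 70, so 70 ∣ t.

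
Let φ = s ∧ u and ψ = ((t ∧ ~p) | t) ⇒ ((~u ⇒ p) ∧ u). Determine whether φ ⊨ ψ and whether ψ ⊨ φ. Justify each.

[⇐] This fails. Under t = F, p = F, s = F, u = F, the left side is false but the right side is true.

[⇒] Assume the antecedent. If t is true, the antecedent forces (t = T, p = F, s = T, u = T) or (t = T, p = T, s = T, u = T), and the consequent holds there. If t is false, the consequent reduces to true regardless of the other variables. Either way the consequent holds.

Not equivalent: only (⇒) holds.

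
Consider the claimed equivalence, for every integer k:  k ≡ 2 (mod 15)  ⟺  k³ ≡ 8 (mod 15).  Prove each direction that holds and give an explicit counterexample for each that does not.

Both directions hold.

[⇒] Suppose k ≡ 2 (mod 15). Write k = 15j + 2. Then (15j + 2)³ = 3375j³ + 1350j² + 180j + 8 = 15(225j³ + 90j² + 12j) + 8, so k³ ≡ 8 (mod 15).

[⇐] Conversely, suppose k³ ≡ 8 (mod 15). The only residue r in {0, …, 14} with r³ ≡ 8 (mod 15) is r = 2, so k ≡ 2 (mod 15).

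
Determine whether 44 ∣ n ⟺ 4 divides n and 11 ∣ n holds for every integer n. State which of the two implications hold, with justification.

Forward direction. If 44 ∣ n, write n = 44q. Since 44 = 11·4, n = 4·(11q), so 4 ∣ n; and since 44 = 4·11, n = 11·(4q), so 11 ∣ n.

Converse. Suppose 4 ∣ n and 11 ∣ n. Any common multiple of 4 and 11 is a multiple of their lcm; here gcd(4, 11) = 1, so lcm(4, 11) = 4·11 = 44, so 44 ∣ n.

Equivalent; both directions hold.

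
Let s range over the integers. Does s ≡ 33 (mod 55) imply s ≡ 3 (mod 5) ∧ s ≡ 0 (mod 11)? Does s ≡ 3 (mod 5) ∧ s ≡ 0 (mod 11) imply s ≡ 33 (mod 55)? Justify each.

Both directions hold; the statement is true.

Forward direction. Suppose s ≡ 33 (mod 55); write s = 55j + 33. Since 5 ∣ 55, reducing mod 5 gives s ≡ 33 ≡ 3 (mod 5); since 11 ∣ 55, reducing mod 11 gives s ≡ 33 ≡ 0 (mod 11).

Converse. If s ≡ 3 (mod 5) and s ≡ 0 (mod 11), then by the Chinese remainder theorem s ≡ 33 (mod 55). This is exactly s ≡ 33 (mod 55).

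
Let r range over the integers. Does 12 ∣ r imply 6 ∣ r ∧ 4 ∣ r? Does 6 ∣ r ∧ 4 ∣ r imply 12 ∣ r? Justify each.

(←) Suppose 6 ∣ r and 4 ∣ r. Any common multiple of 6 and 4 is a multiple of their lcm; here lcm(6, 4) = 6·4/gcd(6, 4) = 24/2 = 12, so 12 ∣ r.

(→) If 12 ∣ r, write r = 12q. Since 12 = 2·6, r = 6·(2q), so 6 ∣ r; and since 12 = 3·4, r = 4·(3q), so 4 ∣ r.

Equivalent; both directions hold.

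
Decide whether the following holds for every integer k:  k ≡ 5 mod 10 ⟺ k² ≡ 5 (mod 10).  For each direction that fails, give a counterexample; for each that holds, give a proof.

(⟹) Suppose k ≡ 5 mod 10. Write k = 10j + 5. Then (10j + 5)² = 100j² + 100j + 25 = 10(10j² + 10j + 2) + 5, so k² ≡ 5 (mod 10).

(⟸) For the converse, argue contrapositively. If k ≢ 5 (mod 10), then k is congruent to one of 0, 1, 2, 3, 4, 6, 7, 8, 9 modulo 10, and these give k² ≡ 0, 1, 4, 9, 6, 6, 9, 4, 1 respectively — never 5.

The biconditional holds.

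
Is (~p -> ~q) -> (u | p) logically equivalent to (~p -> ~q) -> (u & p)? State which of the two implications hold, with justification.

[⇒] This fails. Under q = F, u = T, p = F, the left side is true but the right side is false.

[⇐] Assume the antecedent. If q is true, (~p -> ~q) -> (u | p) reduces to true regardless of the other variables. If q is false, the antecedent forces (q = F, u = T, p = T), and (~p -> ~q) -> (u | p) holds there. Either way (~p -> ~q) -> (u | p) holds.

Only the converse holds.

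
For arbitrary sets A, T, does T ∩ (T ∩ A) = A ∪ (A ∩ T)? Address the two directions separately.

Reverse inclusion. This inclusion fails. Take A = {1}, T = ∅; then 1 ∈ A ∪ (A ∩ T) but 1 ∉ T ∩ (T ∩ A).

Forward inclusion. Let x ∈ T ∩ (T ∩ A). Then x ∈ A ∩ T, from which x ∈ A ∪ (A ∩ T).

Only the forward inclusion holds.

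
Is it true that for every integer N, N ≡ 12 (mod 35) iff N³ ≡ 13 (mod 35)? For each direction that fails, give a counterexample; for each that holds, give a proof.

(⇒) Suppose N ≡ 12 (mod 35). Write N = 35j + 12. Then (35j + 12)³ = 42875j³ + 44100j² + 15120j + 1728 = 35(1225j³ + 1260j² + 432j + 49) + 13, so N³ ≡ 13 (mod 35).

(⇐) This fails: take N = 17. Then 17³ = 4913 ≡ 13 (mod 35), yet 17 ≡ 17 (mod 35), not 12.

Only the forward implication holds.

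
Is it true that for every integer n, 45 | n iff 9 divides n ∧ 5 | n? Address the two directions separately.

Both implications hold.

[⇐] Suppose 9 ∣ n and 5 ∣ n. Any common multiple of 9 and 5 is a multiple of their lcm; here gcd(9, 5) = 1, so lcm(9, 5) = 9·5 = 45, so 45 ∣ n.

[⇒] If 45 ∣ n, write n = 45q. Since 45 = 5·9, n = 9·(5q), so 9 ∣ n; and since 45 = 9·5, n = 5·(9q), so 5 ∣ n.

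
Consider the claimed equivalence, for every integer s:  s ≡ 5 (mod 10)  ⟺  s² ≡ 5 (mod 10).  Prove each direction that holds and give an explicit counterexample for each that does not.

(⟸) Suppose s² ≡ 5 (mod 10). The only residue r in {0, …, 9} with r² ≡ 5 (mod 10) is r = 5, so s ≡ 5 (mod 10).

(⟹) Suppose s ≡ 5 (mod 10). Write s = 10j + 5. Then (10j + 5)² = 100j² + 100j + 25 = 10(10j² + 10j + 2) + 5, so s² ≡ 5 (mod 10).

The biconditional holds.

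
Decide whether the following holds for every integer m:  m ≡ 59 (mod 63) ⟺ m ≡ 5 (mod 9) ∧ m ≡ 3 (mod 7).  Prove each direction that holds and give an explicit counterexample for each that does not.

Both implications hold.

(←) If m ≡ 5 (mod 9) and m ≡ 3 (mod 7), then by the Chinese remainder theorem m ≡ 59 (mod 63). This is exactly m ≡ 59 (mod 63).

(→) Suppose m ≡ 59 (mod 63); write m = 63j + 59. Since 9 ∣ 63, reducing mod 9 gives m ≡ 59 ≡ 5 (mod 9); since 7 ∣ 63, reducing mod 7 gives m ≡ 59 ≡ 3 (mod 7).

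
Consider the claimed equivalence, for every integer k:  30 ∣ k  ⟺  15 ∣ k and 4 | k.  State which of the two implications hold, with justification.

[⇒] This fails: take k = 30. Certainly 30 ∣ 30, but 4 ∤ 30.

[⇐] Suppose 15 ∣ k and 4 ∣ k. Any common multiple of 15 and 4 is a multiple of their lcm; here gcd(15, 4) = 1, so lcm(15, 4) = 15·4 = 60, so 60 ∣ k. Since 30 ∣ 60, it follows that 30 ∣ k.

Only the converse holds.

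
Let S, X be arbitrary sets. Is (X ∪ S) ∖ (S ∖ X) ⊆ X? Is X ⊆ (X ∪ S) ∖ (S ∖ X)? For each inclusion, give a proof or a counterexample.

(⟹) Let x ∈ (X ∪ S) ∖ (S ∖ X). Then either x ∈ X and x ∉ S; or x ∈ S ∩ X. In each case x ∈ X, so (X ∪ S) ∖ (S ∖ X) ⊆ X.

(⟸) Let x ∈ X. Then either x ∈ X and x ∉ S; or x ∈ S ∩ X. In each case x ∈ (X ∪ S) ∖ (S ∖ X), so X ⊆ (X ∪ S) ∖ (S ∖ X).

Both inclusions hold; the sets are equal.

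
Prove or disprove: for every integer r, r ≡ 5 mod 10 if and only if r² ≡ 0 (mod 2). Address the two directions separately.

Both directions fail.

(⟹) This fails: take r = 5. Then 5 ≡ 5 (mod 10), but 5² = 25 ≡ 1 (mod 2), not 0.

(⟸) This fails: take r = 0. Then 0² = 0 ≡ 0 (mod 2), yet 0 ≡ 0 (mod 10), not 5.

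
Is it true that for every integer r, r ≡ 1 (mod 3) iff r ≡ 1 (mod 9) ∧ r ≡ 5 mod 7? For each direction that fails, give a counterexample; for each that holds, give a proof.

Converse. If r ≡ 1 (mod 9) and r ≡ 5 (mod 7), then by the Chinese remainder theorem r ≡ 19 (mod 63). Since 19 ≡ 1 (mod 3) and 3 ∣ 63, we get r ≡ 1 (mod 3).

Forward direction. This fails: r = 1 gives 1 ≡ 1 (mod 3) but 1 ≡ 1 (mod 7), so the conjunction on the right does not hold.

Not equivalent: only (⇐) holds.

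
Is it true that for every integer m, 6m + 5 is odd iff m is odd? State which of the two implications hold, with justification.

Not equivalent: only (⇐) holds.

(⟹) This fails: take m = 2. Then 6m + 5 = 17, which is odd, yet m = 2 is even, not odd.

(⟸) Suppose m is odd. Since 6 is even, 6m is even for every m, so 6m + 5 has the same parity as 5, which is odd. Hence 6m + 5 is odd.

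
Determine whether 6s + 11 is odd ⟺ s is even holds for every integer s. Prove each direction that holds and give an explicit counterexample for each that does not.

Not equivalent: only (⇐) holds.

(⇒) This fails: take s = 1. Then 6s + 11 = 17, which is odd, yet s = 1 is odd, not even.

(⇐) Suppose s is even. Since 6 is even, 6s is even for every s, so 6s + 11 has the same parity as 11, which is odd. Hence 6s + 11 is odd.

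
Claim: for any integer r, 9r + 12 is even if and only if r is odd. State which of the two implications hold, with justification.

(⇒) fails and (⇐) fails.

(⟹) This fails: r = 4 gives 9r + 12 = 48, which is even, but 4 is even, not odd.

(⟸) This also fails: r = 3 is odd, but 9r + 12 = 39 is odd, not even.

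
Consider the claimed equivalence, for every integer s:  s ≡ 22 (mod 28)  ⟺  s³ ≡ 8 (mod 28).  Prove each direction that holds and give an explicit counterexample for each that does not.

[⇒] Suppose s ≡ 22 (mod 28). Write s = 28j + 22. Then (28j + 22)³ = 21952j³ + 51744j² + 40656j + 10648 = 28(784j³ + 1848j² + 1452j + 380) + 8, so s³ ≡ 8 (mod 28).

[⇐] This fails: take s = 2. Then 2³ = 8 ≡ 8 (mod 28), yet 2 ≡ 2 (mod 28), not 22.

(⇒) holds; (⇐) fails.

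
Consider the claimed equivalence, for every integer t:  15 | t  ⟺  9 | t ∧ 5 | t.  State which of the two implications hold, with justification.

(⇒) This fails: take t = 15. Certainly 15 ∣ 15, but 9 ∤ 15.

(⇐) Suppose 9 ∣ t and 5 ∣ t. Any common multiple of 9 and 5 is a multiple of their lcm; here gcd(9, 5) = 1, so lcm(9, 5) = 9·5 = 45, so 45 ∣ t. Since 15 ∣ 45, it follows that 15 ∣ t.

(⇒) fails; (⇐) holds.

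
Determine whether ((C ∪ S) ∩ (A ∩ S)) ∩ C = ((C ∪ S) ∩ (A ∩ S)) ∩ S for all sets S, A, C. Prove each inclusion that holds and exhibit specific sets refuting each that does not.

(⊆) holds; (⊇) fails.

(⟹) Let x ∈ ((C ∪ S) ∩ (A ∩ S)) ∩ C. Then x ∈ S ∩ A ∩ C, from which x ∈ ((C ∪ S) ∩ (A ∩ S)) ∩ S.

(⟸) This inclusion fails. Take S = {1}, A = {1}, C = ∅; then 1 ∈ ((C ∪ S) ∩ (A ∩ S)) ∩ S but 1 ∉ ((C ∪ S) ∩ (A ∩ S)) ∩ C.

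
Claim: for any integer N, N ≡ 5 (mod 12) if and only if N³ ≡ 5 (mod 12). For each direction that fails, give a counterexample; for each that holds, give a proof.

(⇐) Suppose N³ ≡ 5 (mod 12). The only residue r in {0, …, 11} with r³ ≡ 5 (mod 12) is r = 5, so N ≡ 5 (mod 12).

(⇒) Suppose N ≡ 5 (mod 12). Write N = 12j + 5. Then (12j + 5)³ = 1728j³ + 2160j² + 900j + 125 = 12(144j³ + 180j² + 75j + 10) + 5, so N³ ≡ 5 (mod 12).

Both directions hold.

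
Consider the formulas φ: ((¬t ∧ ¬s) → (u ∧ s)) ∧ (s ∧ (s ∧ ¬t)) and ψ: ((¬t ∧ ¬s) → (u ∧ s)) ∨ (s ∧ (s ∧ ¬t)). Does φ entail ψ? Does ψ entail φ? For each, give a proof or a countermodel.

The forward direction holds; the converse fails.

[⇒] Assume the antecedent. If s is true, the consequent reduces to true regardless of the other variables. If s is false, the antecedent cannot hold. Either way the consequent holds.

[⇐] This fails. Under s = F, u = F, t = T, the left side is false but the right side is true.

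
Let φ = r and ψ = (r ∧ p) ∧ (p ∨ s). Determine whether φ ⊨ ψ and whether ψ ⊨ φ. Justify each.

Converse. Assume the antecedent. If r is true, r reduces to true regardless of the other variables. If r is false, the antecedent cannot hold. Either way r holds.

Forward direction. This fails. Under r = T, s = F, p = F, the left side is true but the right side is false.

The forward direction fails; the converse holds.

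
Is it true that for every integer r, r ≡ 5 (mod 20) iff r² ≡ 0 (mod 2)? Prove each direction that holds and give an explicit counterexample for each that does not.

(→) This fails: take r = 5. Then 5 ≡ 5 (mod 20), but 5² = 25 ≡ 1 (mod 2), not 0.

(←) This fails: take r = 0. Then 0² = 0 ≡ 0 (mod 2), yet 0 ≡ 0 (mod 20), not 5.

Both directions fail.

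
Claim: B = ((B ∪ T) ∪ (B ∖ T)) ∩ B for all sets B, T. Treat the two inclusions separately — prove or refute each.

(⊆) Let x ∈ B. Then either x ∈ B and x ∉ T; or x ∈ B ∩ T. In each case x ∈ ((B ∪ T) ∪ (B ∖ T)) ∩ B, so B ⊆ ((B ∪ T) ∪ (B ∖ T)) ∩ B.

(⊇) Let x ∈ ((B ∪ T) ∪ (B ∖ T)) ∩ B. Then either x ∈ B and x ∉ T; or x ∈ B ∩ T. In each case x ∈ B, so ((B ∪ T) ∪ (B ∖ T)) ∩ B ⊆ B.

The two sets are equal.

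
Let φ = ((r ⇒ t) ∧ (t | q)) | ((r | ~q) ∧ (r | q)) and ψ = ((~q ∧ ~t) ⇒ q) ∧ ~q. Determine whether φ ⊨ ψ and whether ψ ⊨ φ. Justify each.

(⇒) fails; (⇐) holds.

(→) This fails. Under q = T, r = F, t = F, the left side is true but the right side is false.

(←) Assume the antecedent. If q is true, the antecedent cannot hold. If q is false, the antecedent forces (q = F, r = F, t = T) or (q = F, r = T, t = T), and the consequent holds there. Either way the consequent holds.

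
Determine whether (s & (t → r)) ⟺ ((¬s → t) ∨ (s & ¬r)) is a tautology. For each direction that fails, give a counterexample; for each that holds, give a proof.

(←) This fails. Under s = F, t = T, r = F, the left side is false but the right side is true.

(→) Assume the antecedent. If s is true, (¬s → t) ∨ (s & ¬r) reduces to true regardless of the other variables. If s is false, the antecedent cannot hold. Either way (¬s → t) ∨ (s & ¬r) holds.

Only the forward direction holds.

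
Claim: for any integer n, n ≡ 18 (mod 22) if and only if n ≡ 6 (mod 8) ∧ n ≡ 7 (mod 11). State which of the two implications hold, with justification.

[⇐] If n ≡ 6 (mod 8) and n ≡ 7 (mod 11), then by the Chinese remainder theorem n ≡ 62 (mod 88). Since 62 ≡ 18 (mod 22) and 22 ∣ 88, we get n ≡ 18 (mod 22).

[⇒] This fails: n = 40 gives 40 ≡ 18 (mod 22) but 40 ≡ 0 (mod 8), so the conjunction on the right does not hold.

The forward direction fails; the converse holds.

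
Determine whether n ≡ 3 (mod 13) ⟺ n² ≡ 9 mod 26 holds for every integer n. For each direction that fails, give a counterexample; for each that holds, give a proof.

Neither implication holds.

[⇒] This fails: take n = 16. Then 16 ≡ 3 (mod 13), but 16² = 256 ≡ 22 (mod 26), not 9.

[⇐] This fails: take n = 23. Then 23² = 529 ≡ 9 (mod 26), yet 23 ≡ 10 (mod 13), not 3.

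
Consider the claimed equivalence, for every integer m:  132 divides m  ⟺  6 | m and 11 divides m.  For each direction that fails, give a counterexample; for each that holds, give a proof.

Only the forward direction holds.

(⟹) If 132 ∣ m, write m = 132q. Since 132 = 22·6, m = 6·(22q), so 6 ∣ m; and since 132 = 12·11, m = 11·(12q), so 11 ∣ m.

(⟸) This fails: take m = 66. Both 6 ∣ 66 and 11 ∣ 66, yet 66 is not a multiple of 132 (since 66 = 0·132 + 66), so 132 ∤ 66.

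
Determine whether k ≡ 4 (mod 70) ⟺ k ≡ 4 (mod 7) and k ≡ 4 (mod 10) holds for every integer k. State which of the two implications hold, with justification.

(⟸) If k ≡ 4 (mod 7) and k ≡ 4 (mod 10), then by the Chinese remainder theorem k ≡ 4 (mod 70). This is exactly k ≡ 4 (mod 70).

(⟹) Suppose k ≡ 4 (mod 70); write k = 70j + 4. Since 7 ∣ 70, reducing mod 7 gives k ≡ 4 (mod 7); since 10 ∣ 70, reducing mod 10 gives k ≡ 4 (mod 10).

Both directions hold; the statement is true.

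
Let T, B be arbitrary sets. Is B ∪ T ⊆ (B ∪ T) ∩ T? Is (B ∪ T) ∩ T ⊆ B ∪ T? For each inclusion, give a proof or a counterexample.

(⊆) This inclusion fails. Take T = ∅, B = {1}; then 1 ∈ B ∪ T but 1 ∉ (B ∪ T) ∩ T.

(⊇) Let x ∈ (B ∪ T) ∩ T. Then either x ∈ T and x ∉ B; or x ∈ T ∩ B. In each case x ∈ B ∪ T, so (B ∪ T) ∩ T ⊆ B ∪ T.

(⊆) fails; (⊇) holds.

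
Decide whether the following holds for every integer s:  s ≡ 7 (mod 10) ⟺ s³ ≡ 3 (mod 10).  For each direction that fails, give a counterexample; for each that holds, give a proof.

Equivalent; both directions hold.

[⇐] Suppose s³ ≡ 3 (mod 10). The only residue r in {0, …, 9} with r³ ≡ 3 (mod 10) is r = 7, so s ≡ 7 (mod 10).

[⇒] Suppose s ≡ 7 (mod 10). Write s = 10j + 7. Then (10j + 7)³ = 1000j³ + 2100j² + 1470j + 343 = 10(100j³ + 210j² + 147j + 34) + 3, so s³ ≡ 3 (mod 10).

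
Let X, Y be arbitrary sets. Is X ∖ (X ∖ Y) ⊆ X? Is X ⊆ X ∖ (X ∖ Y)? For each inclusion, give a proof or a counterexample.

Reverse inclusion. This inclusion fails. Take X = {1}, Y = ∅; then 1 ∈ X but 1 ∉ X ∖ (X ∖ Y).

Forward inclusion. Let x ∈ X ∖ (X ∖ Y). Then x ∈ X ∩ Y, from which x ∈ X.

Only the forward inclusion holds.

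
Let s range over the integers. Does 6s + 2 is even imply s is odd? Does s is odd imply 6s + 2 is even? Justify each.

Not equivalent: only (⇐) holds.

[⇐] Suppose s is odd. Since 6 is even, 6s is even for every s, so 6s + 2 has the same parity as 2, which is even. Hence 6s + 2 is even.

[⇒] This fails: take s = 6. Then 6s + 2 = 38, which is even, yet s = 6 is even, not odd.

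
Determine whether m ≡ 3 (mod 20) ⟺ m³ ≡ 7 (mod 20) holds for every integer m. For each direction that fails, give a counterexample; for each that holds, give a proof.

Equivalent; both directions hold.

(⇒) Suppose m ≡ 3 (mod 20). Write m = 20j + 3. Then (20j + 3)³ = 8000j³ + 3600j² + 540j + 27 = 20(400j³ + 180j² + 27j + 1) + 7, so m³ ≡ 7 (mod 20).

(⇐) Conversely, suppose m³ ≡ 7 (mod 20). The only residue r in {0, …, 19} with r³ ≡ 7 (mod 20) is r = 3, so m ≡ 3 (mod 20).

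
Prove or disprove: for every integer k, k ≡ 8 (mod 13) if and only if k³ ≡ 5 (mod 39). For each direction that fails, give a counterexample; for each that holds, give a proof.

(⇒) This fails: take k = 21. Then 21 ≡ 8 (mod 13), but 21³ = 9261 ≡ 18 (mod 39), not 5.

(⇐) This fails: take k = 11. Then 11³ = 1331 ≡ 5 (mod 39), yet 11 ≡ 11 (mod 13), not 8.

Neither implication holds.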